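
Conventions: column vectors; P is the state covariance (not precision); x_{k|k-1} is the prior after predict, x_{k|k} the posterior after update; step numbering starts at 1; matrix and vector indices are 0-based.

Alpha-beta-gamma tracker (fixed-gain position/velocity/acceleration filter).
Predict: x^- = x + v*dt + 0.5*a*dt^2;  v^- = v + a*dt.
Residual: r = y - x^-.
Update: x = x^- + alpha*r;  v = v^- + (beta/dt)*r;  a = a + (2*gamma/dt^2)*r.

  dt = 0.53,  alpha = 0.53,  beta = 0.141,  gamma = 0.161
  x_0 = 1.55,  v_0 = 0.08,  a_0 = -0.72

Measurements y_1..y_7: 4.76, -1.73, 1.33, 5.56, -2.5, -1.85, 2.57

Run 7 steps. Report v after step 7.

v_post = -3.1427

step 1: x_pred=1.4913  r=3.2687  x^+=3.2237  v^+=0.5680  a^+=3.0270
step 2: x_pred=3.9499  r=-5.6799  x^+=0.9395  v^+=0.6612  a^+=-3.4839
step 3: x_pred=0.8007  r=0.5293  x^+=1.0812  v^+=-1.0444  a^+=-2.8772
step 4: x_pred=0.1236  r=5.4364  x^+=3.0049  v^+=-1.1230  a^+=3.3547
step 5: x_pred=2.8808  r=-5.3808  x^+=0.0290  v^+=-0.7766  a^+=-2.8135
step 6: x_pred=-0.7777  r=-1.0723  x^+=-1.3460  v^+=-2.5530  a^+=-4.0426
step 7: x_pred=-3.2669  r=5.8369  x^+=-0.1733  v^+=-3.1427  a^+=2.6483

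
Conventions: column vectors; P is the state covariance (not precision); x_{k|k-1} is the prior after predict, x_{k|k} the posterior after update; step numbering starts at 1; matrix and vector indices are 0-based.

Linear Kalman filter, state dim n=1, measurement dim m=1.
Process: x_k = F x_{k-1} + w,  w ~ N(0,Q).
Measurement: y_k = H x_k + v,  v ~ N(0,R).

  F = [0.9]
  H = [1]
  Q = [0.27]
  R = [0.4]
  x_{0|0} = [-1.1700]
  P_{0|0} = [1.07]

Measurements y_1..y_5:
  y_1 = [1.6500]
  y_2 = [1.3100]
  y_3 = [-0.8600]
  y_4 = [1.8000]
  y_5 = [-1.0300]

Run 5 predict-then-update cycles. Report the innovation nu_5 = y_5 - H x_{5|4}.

innov = [-1.8851]

step 1: x^-=[-1.0530]  P^-=[1.1367]  S=[1.5367]  K=[0.7397]  nu=[2.7030]  x^+=[0.9464]  P^+=[0.2959]
step 2: x^-=[0.8518]  P^-=[0.5097]  S=[0.9097]  K=[0.5603]  nu=[0.4582]  x^+=[1.1085]  P^+=[0.2241]
step 3: x^-=[0.9977]  P^-=[0.4515]  S=[0.8515]  K=[0.5303]  nu=[-1.8577]  x^+=[0.0126]  P^+=[0.2121]
step 4: x^-=[0.0114]  P^-=[0.4418]  S=[0.8418]  K=[0.5248]  nu=[1.7886]  x^+=[0.9501]  P^+=[0.2099]
step 5: x^-=[0.8551]  P^-=[0.4400]  S=[0.8400]  K=[0.5238]  nu=[-1.8851]  x^+=[-0.1324]  P^+=[0.2095]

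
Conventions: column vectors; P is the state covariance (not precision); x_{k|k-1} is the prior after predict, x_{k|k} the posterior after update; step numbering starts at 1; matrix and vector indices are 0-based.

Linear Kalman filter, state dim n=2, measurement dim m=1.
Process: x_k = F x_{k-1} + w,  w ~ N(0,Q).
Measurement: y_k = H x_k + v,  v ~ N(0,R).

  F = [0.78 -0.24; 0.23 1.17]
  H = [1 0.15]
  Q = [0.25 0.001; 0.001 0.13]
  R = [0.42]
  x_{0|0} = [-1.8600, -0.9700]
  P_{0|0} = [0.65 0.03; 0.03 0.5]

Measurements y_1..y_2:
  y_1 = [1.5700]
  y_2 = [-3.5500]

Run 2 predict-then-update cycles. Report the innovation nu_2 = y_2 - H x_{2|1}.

step 1: x^-=[-1.2180, -1.5627]  P^-=[0.6630 0.0029; 0.0029 0.8650]  S=[1.1034]  K=[0.6013; 0.1202]  nu=[3.0224]  x^+=[0.5994, -1.1993]  P^+=[0.2641 -0.0768; -0.0768 0.8490]
step 2: x^-=[0.7554, -1.2653]  P^-=[0.4883 -0.2559; -0.2559 1.2648]  S=[0.8600]  K=[0.5232; -0.0770]  nu=[-4.1156]  x^+=[-1.3979, -0.9485]  P^+=[0.2529 -0.2213; -0.2213 1.2597]

innov = [-4.1156]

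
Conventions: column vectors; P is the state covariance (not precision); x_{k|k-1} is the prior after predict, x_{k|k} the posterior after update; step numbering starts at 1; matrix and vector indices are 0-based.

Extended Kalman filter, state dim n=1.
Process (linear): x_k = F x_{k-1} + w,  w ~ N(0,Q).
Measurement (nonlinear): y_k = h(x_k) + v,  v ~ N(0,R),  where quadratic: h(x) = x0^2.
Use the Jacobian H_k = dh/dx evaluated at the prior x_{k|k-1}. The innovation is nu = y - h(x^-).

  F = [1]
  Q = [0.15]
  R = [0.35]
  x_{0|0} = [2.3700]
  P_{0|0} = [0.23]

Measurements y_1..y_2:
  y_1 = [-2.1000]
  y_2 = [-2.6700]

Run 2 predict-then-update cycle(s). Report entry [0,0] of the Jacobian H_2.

H_jac[0,0] = 1.6121

step 1: x^-=[2.3700]  P^-=[0.3800]  H_jac=[4.7400]  S=[8.8877]  K=[0.2027]  nu=[-7.7169]  x^+=[0.8061]  P^+=[0.0150]
step 2: x^-=[0.8061]  P^-=[0.1650]  H_jac=[1.6121]  S=[0.7787]  K=[0.3415]  nu=[-3.3198]  x^+=[-0.3276]  P^+=[0.0741]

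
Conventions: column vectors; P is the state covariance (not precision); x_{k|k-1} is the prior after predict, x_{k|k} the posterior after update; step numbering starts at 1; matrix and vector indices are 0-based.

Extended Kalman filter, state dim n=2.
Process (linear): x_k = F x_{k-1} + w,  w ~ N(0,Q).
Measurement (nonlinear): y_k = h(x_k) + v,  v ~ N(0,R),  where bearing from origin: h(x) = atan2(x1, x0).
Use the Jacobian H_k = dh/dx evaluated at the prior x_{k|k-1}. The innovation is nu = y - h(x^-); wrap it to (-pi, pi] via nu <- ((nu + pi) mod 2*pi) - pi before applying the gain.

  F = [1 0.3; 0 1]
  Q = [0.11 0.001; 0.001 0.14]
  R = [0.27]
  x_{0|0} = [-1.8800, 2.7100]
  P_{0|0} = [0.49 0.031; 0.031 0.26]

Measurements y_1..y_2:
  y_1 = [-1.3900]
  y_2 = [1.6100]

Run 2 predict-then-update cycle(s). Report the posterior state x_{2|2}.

step 1: x^-=[-1.0670, 2.7100]  P^-=[0.6420 0.1100; 0.1100 0.4000]  H_jac=[-0.3195 -0.1258]  S=[0.3507]  K=[-0.6243; -0.2437]  nu=[2.9473]  x^+=[-2.9070, 1.9918]  P^+=[0.5053 0.0566; 0.0566 0.3792]
step 2: x^-=[-2.3095, 1.9918]  P^-=[0.6834 0.1714; 0.1714 0.5192]  H_jac=[-0.2142 -0.2483]  S=[0.3516]  K=[-0.5373; -0.4711]  nu=[-0.8199]  x^+=[-1.8689, 2.3780]  P^+=[0.5819 0.0824; 0.0824 0.4412]

x_post = [-1.8689, 2.3780]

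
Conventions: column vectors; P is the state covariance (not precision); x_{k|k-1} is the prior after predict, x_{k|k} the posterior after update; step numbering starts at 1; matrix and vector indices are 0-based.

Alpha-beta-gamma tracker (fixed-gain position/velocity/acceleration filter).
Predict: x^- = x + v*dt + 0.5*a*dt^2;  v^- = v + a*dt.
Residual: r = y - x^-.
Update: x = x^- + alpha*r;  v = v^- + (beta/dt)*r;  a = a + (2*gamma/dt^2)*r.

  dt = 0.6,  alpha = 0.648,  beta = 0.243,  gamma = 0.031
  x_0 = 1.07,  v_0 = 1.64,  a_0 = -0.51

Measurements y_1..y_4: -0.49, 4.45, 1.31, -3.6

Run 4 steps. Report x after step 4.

x_post = -1.5479

step 1: x_pred=1.9622  r=-2.4522  x^+=0.3732  v^+=0.3409  a^+=-0.9323
step 2: x_pred=0.4099  r=4.0401  x^+=3.0279  v^+=1.4177  a^+=-0.2365
step 3: x_pred=3.8359  r=-2.5259  x^+=2.1991  v^+=0.2528  a^+=-0.6715
step 4: x_pred=2.2299  r=-5.8299  x^+=-1.5479  v^+=-2.5112  a^+=-1.6756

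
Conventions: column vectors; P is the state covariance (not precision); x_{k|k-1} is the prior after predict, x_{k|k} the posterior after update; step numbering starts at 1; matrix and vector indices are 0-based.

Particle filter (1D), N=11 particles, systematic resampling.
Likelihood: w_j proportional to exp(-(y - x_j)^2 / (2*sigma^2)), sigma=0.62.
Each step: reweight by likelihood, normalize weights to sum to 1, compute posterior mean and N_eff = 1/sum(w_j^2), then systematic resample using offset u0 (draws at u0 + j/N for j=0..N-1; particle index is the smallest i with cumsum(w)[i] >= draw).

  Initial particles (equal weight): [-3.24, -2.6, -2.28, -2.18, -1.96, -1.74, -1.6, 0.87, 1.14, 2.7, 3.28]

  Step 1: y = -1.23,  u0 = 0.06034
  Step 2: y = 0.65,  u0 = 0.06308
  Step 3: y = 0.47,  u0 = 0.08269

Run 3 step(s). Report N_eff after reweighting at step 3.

N_eff = 10.1852

step 1: w=[0.0019, 0.0323, 0.0885, 0.1148, 0.1856, 0.2647, 0.3107, 0.0012, 0.0002, 0.0000, 0.0000]  mean=-1.8625  Neff=4.4820  idx=[2, 3, 4, 4, 5, 5, 5, 6, 6, 6, 6]
step 2: w=[0.0019, 0.0039, 0.0186, 0.0186, 0.0777, 0.0777, 0.0777, 0.1810, 0.1810, 0.1810, 0.1810]  mean=-1.6496  Neff=6.6744  idx=[4, 5, 6, 7, 7, 8, 8, 9, 9, 10, 10]
step 3: w=[0.0489, 0.0489, 0.0489, 0.1067, 0.1067, 0.1067, 0.1067, 0.1067, 0.1067, 0.1067, 0.1067]  mean=-1.6205  Neff=10.1852  idx=[1, 3, 4, 4, 5, 6, 7, 8, 9, 10, 10]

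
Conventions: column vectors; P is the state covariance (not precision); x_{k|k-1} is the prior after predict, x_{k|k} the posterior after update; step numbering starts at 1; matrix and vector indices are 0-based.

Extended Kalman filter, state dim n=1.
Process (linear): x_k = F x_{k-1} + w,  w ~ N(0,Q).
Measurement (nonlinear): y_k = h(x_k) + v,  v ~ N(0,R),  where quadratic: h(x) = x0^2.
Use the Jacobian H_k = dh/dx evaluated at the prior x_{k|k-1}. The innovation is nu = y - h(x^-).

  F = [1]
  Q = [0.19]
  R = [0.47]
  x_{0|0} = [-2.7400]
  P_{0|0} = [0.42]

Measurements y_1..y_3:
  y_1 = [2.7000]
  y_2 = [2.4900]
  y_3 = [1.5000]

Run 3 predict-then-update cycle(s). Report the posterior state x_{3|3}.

x_post = [-1.3383]

step 1: x^-=[-2.7400]  P^-=[0.6100]  H_jac=[-5.4800]  S=[18.7885]  K=[-0.1779]  nu=[-4.8076]  x^+=[-1.8846]  P^+=[0.0153]
step 2: x^-=[-1.8846]  P^-=[0.2053]  H_jac=[-3.7693]  S=[3.3862]  K=[-0.2285]  nu=[-1.0619]  x^+=[-1.6420]  P^+=[0.0285]
step 3: x^-=[-1.6420]  P^-=[0.2185]  H_jac=[-3.2841]  S=[2.8264]  K=[-0.2539]  nu=[-1.1963]  x^+=[-1.3383]  P^+=[0.0363]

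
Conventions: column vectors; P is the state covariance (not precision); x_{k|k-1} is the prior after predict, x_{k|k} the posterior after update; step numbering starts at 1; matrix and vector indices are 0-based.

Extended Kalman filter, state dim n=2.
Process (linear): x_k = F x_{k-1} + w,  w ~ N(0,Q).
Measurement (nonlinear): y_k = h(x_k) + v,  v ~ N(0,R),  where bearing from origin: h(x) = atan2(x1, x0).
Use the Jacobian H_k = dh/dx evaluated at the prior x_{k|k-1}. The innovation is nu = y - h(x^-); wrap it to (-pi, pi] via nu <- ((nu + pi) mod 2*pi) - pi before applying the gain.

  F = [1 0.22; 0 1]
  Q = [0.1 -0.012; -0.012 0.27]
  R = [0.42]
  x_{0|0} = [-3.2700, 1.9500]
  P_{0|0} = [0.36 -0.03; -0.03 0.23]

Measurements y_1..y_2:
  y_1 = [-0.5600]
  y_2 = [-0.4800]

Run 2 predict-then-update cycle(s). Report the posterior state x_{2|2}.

step 1: x^-=[-2.8410, 1.9500]  P^-=[0.4579 0.0086; 0.0086 0.5000]  H_jac=[-0.1642 -0.2393]  S=[0.4617]  K=[-0.1674; -0.2622]  nu=[-3.1001]  x^+=[-2.3222, 2.7628]  P^+=[0.4450 -0.0117; -0.0117 0.4683]
step 2: x^-=[-1.7143, 2.7628]  P^-=[0.5625 0.0794; 0.0794 0.7383]  H_jac=[-0.2613 -0.1622]  S=[0.4846]  K=[-0.3299; -0.2899]  nu=[-2.6062]  x^+=[-0.8545, 3.5183]  P^+=[0.5098 0.0330; 0.0330 0.6976]

x_post = [-0.8545, 3.5183]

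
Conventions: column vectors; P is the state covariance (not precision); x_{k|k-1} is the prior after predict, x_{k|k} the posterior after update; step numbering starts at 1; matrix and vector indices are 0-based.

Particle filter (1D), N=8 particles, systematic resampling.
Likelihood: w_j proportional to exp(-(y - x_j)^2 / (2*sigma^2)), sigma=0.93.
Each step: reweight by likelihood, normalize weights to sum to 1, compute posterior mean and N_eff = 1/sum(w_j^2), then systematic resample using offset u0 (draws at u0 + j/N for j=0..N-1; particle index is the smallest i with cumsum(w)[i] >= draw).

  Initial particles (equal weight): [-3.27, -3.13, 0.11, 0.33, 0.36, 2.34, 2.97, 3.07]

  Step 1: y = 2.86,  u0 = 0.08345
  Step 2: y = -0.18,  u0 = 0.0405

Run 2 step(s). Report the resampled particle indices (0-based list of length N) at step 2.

resampled_idx = [0, 0, 0, 1, 1, 1, 2, 5]

step 1: w=[0.0000, 0.0000, 0.0044, 0.0086, 0.0093, 0.2962, 0.3439, 0.3376]  mean=2.7577  Neff=3.1233  idx=[5, 5, 6, 6, 6, 7, 7, 7]
step 2: w=[0.3783, 0.3783, 0.0480, 0.0480, 0.0480, 0.0331, 0.0331, 0.0331]  mean=2.5033  Neff=3.3731  idx=[0, 0, 0, 1, 1, 1, 2, 5]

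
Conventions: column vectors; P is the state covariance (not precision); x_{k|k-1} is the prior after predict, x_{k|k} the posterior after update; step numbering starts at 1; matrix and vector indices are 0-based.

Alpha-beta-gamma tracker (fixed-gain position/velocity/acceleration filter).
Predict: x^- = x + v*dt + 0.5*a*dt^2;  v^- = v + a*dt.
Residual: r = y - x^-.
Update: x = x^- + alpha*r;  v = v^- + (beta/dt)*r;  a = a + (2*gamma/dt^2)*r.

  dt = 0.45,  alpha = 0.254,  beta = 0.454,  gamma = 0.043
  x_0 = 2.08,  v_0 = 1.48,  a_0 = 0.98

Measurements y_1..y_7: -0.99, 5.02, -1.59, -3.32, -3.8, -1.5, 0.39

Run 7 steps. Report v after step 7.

step 1: x_pred=2.8452  r=-3.8352  x^+=1.8711  v^+=-1.9483  a^+=-0.6488
step 2: x_pred=0.9286  r=4.0914  x^+=1.9678  v^+=1.8875  a^+=1.0888
step 3: x_pred=2.9274  r=-4.5174  x^+=1.7800  v^+=-2.1802  a^+=-0.8297
step 4: x_pred=0.7149  r=-4.0349  x^+=-0.3100  v^+=-6.6244  a^+=-2.5433
step 5: x_pred=-3.5484  r=-0.2516  x^+=-3.6123  v^+=-8.0227  a^+=-2.6502
step 6: x_pred=-7.4909  r=5.9909  x^+=-5.9692  v^+=-3.1711  a^+=-0.1059
step 7: x_pred=-7.4069  r=7.7969  x^+=-5.4265  v^+=4.6474  a^+=3.2054

v_post = 4.6474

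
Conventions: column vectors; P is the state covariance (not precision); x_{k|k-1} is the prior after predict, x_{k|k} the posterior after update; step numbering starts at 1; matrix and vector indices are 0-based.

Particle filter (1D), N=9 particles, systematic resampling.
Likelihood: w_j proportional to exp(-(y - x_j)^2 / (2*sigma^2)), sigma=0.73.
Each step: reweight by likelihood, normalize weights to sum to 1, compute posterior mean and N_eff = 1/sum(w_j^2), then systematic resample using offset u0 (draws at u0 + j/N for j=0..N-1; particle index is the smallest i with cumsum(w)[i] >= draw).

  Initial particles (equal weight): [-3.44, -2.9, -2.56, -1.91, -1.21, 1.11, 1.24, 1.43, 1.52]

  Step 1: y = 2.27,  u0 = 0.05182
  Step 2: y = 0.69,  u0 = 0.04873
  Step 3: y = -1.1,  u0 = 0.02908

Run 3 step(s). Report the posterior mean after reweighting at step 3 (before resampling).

step 1: w=[0.0000, 0.0000, 0.0000, 0.0000, 0.0000, 0.1609, 0.2102, 0.2934, 0.3355]  mean=1.3687  Neff=3.7215  idx=[5, 6, 6, 7, 7, 7, 8, 8, 8]
step 2: w=[0.1482, 0.1316, 0.1316, 0.1046, 0.1046, 0.1046, 0.0916, 0.0916, 0.0916]  mean=1.3573  Neff=8.7263  idx=[0, 1, 1, 2, 3, 4, 5, 7, 8]
step 3: w=[0.2662, 0.1528, 0.1528, 0.1528, 0.0641, 0.0641, 0.0641, 0.0415, 0.0415]  mean=1.2652  Neff=6.3826  idx=[0, 0, 0, 1, 2, 3, 3, 5, 7]

post_mean = 1.2652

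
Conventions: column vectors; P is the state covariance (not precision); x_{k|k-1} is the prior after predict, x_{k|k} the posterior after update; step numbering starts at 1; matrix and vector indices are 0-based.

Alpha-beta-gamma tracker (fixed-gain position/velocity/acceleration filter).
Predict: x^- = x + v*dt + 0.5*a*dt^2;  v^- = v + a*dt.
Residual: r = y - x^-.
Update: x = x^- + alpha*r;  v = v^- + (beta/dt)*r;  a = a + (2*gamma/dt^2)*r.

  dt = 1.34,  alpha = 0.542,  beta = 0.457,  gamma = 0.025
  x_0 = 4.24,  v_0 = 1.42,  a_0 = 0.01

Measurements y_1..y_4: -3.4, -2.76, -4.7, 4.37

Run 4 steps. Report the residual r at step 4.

resid = 13.1984

step 1: x_pred=6.1518  r=-9.5518  x^+=0.9747  v^+=-1.8242  a^+=-0.2560
step 2: x_pred=-1.6995  r=-1.0605  x^+=-2.2743  v^+=-2.5289  a^+=-0.2855
step 3: x_pred=-5.9193  r=1.2193  x^+=-5.2584  v^+=-2.4956  a^+=-0.2516
step 4: x_pred=-8.8284  r=13.1984  x^+=-1.6749  v^+=1.6686  a^+=0.1160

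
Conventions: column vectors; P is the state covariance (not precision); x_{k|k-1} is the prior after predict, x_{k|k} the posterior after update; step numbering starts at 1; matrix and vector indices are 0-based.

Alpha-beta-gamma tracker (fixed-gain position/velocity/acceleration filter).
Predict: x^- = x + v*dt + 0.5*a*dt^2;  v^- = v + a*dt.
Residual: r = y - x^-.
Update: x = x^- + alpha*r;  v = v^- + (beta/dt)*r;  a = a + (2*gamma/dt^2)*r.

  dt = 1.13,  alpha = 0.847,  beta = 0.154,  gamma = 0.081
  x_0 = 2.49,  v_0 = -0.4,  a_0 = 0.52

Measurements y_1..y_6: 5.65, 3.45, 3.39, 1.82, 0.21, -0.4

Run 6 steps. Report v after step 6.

v_post = -0.3685

step 1: x_pred=2.3700  r=3.2800  x^+=5.1482  v^+=0.6346  a^+=0.9361
step 2: x_pred=6.4629  r=-3.0129  x^+=3.9110  v^+=1.2818  a^+=0.5539
step 3: x_pred=5.7131  r=-2.3231  x^+=3.7454  v^+=1.5911  a^+=0.2592
step 4: x_pred=5.7089  r=-3.8889  x^+=2.4150  v^+=1.3540  a^+=-0.2342
step 5: x_pred=3.7955  r=-3.5855  x^+=0.7586  v^+=0.6007  a^+=-0.6891
step 6: x_pred=0.9974  r=-1.3974  x^+=-0.1862  v^+=-0.3685  a^+=-0.8664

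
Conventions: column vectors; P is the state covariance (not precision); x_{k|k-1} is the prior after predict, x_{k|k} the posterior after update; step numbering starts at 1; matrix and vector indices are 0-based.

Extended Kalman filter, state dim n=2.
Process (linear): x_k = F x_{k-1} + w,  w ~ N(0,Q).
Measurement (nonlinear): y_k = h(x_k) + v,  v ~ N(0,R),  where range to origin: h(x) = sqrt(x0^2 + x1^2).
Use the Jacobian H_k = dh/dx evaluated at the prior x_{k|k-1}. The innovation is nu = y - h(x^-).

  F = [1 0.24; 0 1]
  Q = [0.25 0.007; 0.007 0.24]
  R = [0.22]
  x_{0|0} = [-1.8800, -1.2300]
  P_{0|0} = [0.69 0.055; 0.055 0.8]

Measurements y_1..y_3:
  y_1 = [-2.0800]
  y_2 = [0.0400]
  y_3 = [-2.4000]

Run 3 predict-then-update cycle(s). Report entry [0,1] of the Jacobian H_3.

H_jac[0,1] = 0.0205

step 1: x^-=[-2.1752, -1.2300]  P^-=[1.0125 0.2540; 0.2540 1.0400]  H_jac=[-0.8705 -0.4922]  S=[1.4568]  K=[-0.6908; -0.5032]  nu=[-4.5789]  x^+=[0.9879, 1.0739]  P^+=[0.3173 -0.2524; -0.2524 0.6712]
step 2: x^-=[1.2456, 1.0739]  P^-=[0.4848 -0.0843; -0.0843 0.9112]  H_jac=[0.7574 0.6530]  S=[0.8033]  K=[0.3886; 0.6612]  nu=[-1.6046]  x^+=[0.6220, 0.0128]  P^+=[0.3635 -0.2907; -0.2907 0.5600]
step 3: x^-=[0.6251, 0.0128]  P^-=[0.5062 -0.1493; -0.1493 0.8000]  H_jac=[0.9998 0.0205]  S=[0.7202]  K=[0.6985; -0.1844]  nu=[-3.0252]  x^+=[-1.4879, 0.5708]  P^+=[0.1549 -0.0565; -0.0565 0.7755]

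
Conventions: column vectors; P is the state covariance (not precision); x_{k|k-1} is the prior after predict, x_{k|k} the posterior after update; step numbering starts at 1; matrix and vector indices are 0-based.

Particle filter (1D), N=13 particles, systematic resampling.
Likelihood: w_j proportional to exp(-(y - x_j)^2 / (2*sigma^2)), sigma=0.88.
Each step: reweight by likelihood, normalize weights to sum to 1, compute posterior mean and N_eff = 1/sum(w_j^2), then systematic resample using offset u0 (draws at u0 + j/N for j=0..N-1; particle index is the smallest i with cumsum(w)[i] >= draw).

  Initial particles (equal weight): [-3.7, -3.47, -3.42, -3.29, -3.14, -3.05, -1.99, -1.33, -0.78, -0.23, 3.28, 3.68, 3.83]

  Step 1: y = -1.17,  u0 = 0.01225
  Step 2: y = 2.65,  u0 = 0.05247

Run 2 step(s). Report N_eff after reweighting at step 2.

N_eff = 2.7152

step 1: w=[0.0047, 0.0096, 0.0111, 0.0160, 0.0238, 0.0298, 0.1889, 0.2869, 0.2644, 0.1649, 0.0000, 0.0000, 0.0000]  mean=-1.3084  Neff=4.6080  idx=[1, 5, 6, 6, 7, 7, 7, 7, 8, 8, 8, 9, 9]
step 2: w=[0.0000, 0.0000, 0.0001, 0.0001, 0.0033, 0.0033, 0.0033, 0.0033, 0.0453, 0.0453, 0.0453, 0.4255, 0.4255]  mean=-0.3193  Neff=2.7152  idx=[8, 10, 11, 11, 11, 11, 11, 12, 12, 12, 12, 12, 12]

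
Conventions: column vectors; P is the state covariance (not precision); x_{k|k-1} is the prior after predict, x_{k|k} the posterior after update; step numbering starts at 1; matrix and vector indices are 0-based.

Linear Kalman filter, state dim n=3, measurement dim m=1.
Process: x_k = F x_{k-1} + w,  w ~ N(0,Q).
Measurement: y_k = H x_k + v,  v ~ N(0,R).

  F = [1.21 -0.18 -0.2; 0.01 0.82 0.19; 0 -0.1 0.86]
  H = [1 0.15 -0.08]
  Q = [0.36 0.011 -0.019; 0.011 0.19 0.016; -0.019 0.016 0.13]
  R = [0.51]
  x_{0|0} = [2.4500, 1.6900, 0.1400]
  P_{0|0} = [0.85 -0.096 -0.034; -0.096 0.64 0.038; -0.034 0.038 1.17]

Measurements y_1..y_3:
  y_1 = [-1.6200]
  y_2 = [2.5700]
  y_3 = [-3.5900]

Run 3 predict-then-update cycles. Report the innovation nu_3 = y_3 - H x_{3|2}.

step 1: x^-=[2.6323, 1.4369, -0.0486]  P^-=[1.7330 -0.2280 -0.2376; -0.2280 0.6728 0.1806; -0.2376 0.1806 0.9952]  S=[2.2298]  K=[0.7704; -0.0635; -0.1301]  nu=[-4.4717]  x^+=[-0.8127, 1.7207, 0.5332]  P^+=[0.4096 -0.1190 -0.0141; -0.1190 0.6638 0.1622; -0.0141 0.1622 0.9574]
step 2: x^-=[-1.3997, 1.5042, 0.2865]  P^-=[1.0898 -0.2716 -0.1939; -0.2716 0.7195 0.2293; -0.1939 0.2293 0.8169]  S=[1.5653]  K=[0.6801; -0.1163; -0.1436]  nu=[3.7670]  x^+=[1.1624, 1.0662, -0.2545]  P^+=[0.3658 -0.1478 -0.0410; -0.1478 0.6983 0.2031; -0.0410 0.2031 0.7846]
step 3: x^-=[1.2654, 0.8375, -0.3255]  P^-=[1.0483 -0.3134 -0.1935; -0.3134 0.7486 0.2261; -0.1935 0.2261 0.6823]  S=[1.5111]  K=[0.6729; -0.1451; -0.1417]  nu=[-5.0071]  x^+=[-2.1039, 1.5640, 0.3842]  P^+=[0.3641 -0.1659 -0.0494; -0.1659 0.7168 0.1951; -0.0494 0.1951 0.6520]

innov = [-5.0071]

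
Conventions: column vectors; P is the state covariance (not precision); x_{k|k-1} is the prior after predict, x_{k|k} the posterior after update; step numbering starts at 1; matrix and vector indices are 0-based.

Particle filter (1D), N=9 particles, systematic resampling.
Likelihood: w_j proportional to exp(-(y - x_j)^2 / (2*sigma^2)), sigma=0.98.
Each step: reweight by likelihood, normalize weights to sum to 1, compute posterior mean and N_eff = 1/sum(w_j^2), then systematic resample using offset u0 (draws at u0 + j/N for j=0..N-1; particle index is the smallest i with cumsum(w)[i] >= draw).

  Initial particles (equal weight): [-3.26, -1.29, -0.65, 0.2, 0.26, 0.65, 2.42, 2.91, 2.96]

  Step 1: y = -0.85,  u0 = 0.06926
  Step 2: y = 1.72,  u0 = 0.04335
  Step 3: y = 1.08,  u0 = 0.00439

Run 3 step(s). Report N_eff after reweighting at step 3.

step 1: w=[0.0146, 0.2710, 0.2935, 0.1688, 0.1578, 0.0929, 0.0011, 0.0002, 0.0002]  mean=-0.4489  Neff=4.5087  idx=[1, 1, 2, 2, 2, 3, 3, 4, 5]
step 2: w=[0.0054, 0.0054, 0.0323, 0.0323, 0.0323, 0.1809, 0.1809, 0.1985, 0.3319]  mean=0.2627  Neff=4.5832  idx=[3, 5, 5, 6, 7, 7, 8, 8, 8]
step 3: w=[0.0332, 0.1052, 0.1052, 0.1052, 0.1110, 0.1110, 0.1430, 0.1430, 0.1430]  mean=0.3782  Neff=8.3090  idx=[0, 1, 2, 3, 4, 5, 6, 7, 8]

N_eff = 8.3090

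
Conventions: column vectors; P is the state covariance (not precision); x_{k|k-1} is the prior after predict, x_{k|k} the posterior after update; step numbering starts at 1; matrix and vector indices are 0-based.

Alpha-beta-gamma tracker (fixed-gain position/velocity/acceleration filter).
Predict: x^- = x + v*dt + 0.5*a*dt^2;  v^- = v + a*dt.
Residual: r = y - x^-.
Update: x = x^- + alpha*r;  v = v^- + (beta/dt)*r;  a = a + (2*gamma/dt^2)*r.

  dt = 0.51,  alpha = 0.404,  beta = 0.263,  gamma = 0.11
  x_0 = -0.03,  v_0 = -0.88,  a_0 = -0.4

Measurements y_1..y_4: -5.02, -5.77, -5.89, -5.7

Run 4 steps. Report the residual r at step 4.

resid = 6.0003

step 1: x_pred=-0.5308  r=-4.4892  x^+=-2.3444  v^+=-3.3990  a^+=-4.1971
step 2: x_pred=-4.6238  r=-1.1462  x^+=-5.0868  v^+=-6.1306  a^+=-5.1666
step 3: x_pred=-8.8854  r=2.9954  x^+=-7.6752  v^+=-7.2209  a^+=-2.6330
step 4: x_pred=-11.7003  r=6.0003  x^+=-9.2762  v^+=-5.4694  a^+=2.4422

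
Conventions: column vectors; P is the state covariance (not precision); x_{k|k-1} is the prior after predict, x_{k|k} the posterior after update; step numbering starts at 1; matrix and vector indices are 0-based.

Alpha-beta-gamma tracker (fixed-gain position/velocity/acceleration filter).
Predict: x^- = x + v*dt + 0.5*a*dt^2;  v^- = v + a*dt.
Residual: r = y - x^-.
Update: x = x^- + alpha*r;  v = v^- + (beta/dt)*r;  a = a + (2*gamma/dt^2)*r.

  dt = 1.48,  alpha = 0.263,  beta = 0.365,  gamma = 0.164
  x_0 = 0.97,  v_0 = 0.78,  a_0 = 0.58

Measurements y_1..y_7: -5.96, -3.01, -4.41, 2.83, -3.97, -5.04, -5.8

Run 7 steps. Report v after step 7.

step 1: x_pred=2.7596  r=-8.7196  x^+=0.4664  v^+=-0.5120  a^+=-0.7257
step 2: x_pred=-1.0863  r=-1.9237  x^+=-1.5922  v^+=-2.0605  a^+=-1.0138
step 3: x_pred=-5.7521  r=1.3421  x^+=-5.3991  v^+=-3.2299  a^+=-0.8128
step 4: x_pred=-11.0696  r=13.8996  x^+=-7.4140  v^+=-1.0049  a^+=1.2686
step 5: x_pred=-7.5120  r=3.5420  x^+=-6.5805  v^+=1.7461  a^+=1.7990
step 6: x_pred=-2.0260  r=-3.0140  x^+=-2.8187  v^+=3.6653  a^+=1.3476
step 7: x_pred=4.0818  r=-9.8818  x^+=1.4829  v^+=3.2227  a^+=-0.1321

v_post = 3.2227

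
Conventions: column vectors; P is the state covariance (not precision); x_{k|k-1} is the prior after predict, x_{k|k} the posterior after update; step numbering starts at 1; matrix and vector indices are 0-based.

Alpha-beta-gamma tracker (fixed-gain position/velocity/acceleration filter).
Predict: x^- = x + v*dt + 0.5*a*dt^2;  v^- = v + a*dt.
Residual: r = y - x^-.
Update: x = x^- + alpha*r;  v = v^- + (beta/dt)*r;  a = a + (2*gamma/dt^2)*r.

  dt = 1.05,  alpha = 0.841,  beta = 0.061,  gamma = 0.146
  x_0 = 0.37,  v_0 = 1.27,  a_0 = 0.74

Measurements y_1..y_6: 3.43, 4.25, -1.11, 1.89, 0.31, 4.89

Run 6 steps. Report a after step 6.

step 1: x_pred=2.1114  r=1.3186  x^+=3.2203  v^+=2.1236  a^+=1.0892
step 2: x_pred=6.0506  r=-1.8006  x^+=4.5363  v^+=3.1627  a^+=0.6123
step 3: x_pred=8.1947  r=-9.3047  x^+=0.3694  v^+=3.2651  a^+=-1.8520
step 4: x_pred=2.7769  r=-0.8869  x^+=2.0310  v^+=1.2689  a^+=-2.0869
step 5: x_pred=2.2130  r=-1.9030  x^+=0.6126  v^+=-1.0329  a^+=-2.5909
step 6: x_pred=-1.9002  r=6.7902  x^+=3.8104  v^+=-3.3589  a^+=-0.7925

a_post = -0.7925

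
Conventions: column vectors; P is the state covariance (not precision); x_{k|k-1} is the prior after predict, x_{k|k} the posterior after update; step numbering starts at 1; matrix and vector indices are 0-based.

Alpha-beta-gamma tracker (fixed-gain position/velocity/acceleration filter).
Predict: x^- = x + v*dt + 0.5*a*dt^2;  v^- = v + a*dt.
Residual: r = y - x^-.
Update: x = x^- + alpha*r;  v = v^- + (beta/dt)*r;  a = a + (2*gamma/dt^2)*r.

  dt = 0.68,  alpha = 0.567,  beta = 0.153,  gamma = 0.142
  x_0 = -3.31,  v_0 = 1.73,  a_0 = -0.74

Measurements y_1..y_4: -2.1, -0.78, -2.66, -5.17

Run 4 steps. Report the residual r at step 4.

resid = -3.3691

step 1: x_pred=-2.3047  r=0.2047  x^+=-2.1886  v^+=1.2729  a^+=-0.6143
step 2: x_pred=-1.4651  r=0.6851  x^+=-1.0767  v^+=1.0093  a^+=-0.1935
step 3: x_pred=-0.4351  r=-2.2249  x^+=-1.6966  v^+=0.3771  a^+=-1.5600
step 4: x_pred=-1.8009  r=-3.3691  x^+=-3.7112  v^+=-1.4418  a^+=-3.6293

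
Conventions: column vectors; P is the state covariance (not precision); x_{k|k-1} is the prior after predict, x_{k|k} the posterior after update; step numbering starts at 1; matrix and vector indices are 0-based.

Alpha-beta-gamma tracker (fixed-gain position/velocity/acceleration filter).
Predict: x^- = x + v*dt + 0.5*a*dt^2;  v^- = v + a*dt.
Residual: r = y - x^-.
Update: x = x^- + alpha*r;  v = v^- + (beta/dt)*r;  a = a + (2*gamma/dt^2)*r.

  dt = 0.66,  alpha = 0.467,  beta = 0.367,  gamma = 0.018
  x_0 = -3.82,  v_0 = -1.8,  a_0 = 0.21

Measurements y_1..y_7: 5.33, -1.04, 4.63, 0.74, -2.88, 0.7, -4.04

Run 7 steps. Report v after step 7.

step 1: x_pred=-4.9623  r=10.2923  x^+=-0.1558  v^+=4.0617  a^+=1.0606
step 2: x_pred=2.7560  r=-3.7960  x^+=0.9832  v^+=2.6509  a^+=0.7469
step 3: x_pred=2.8955  r=1.7345  x^+=3.7055  v^+=4.1083  a^+=0.8902
step 4: x_pred=6.6109  r=-5.8709  x^+=3.8692  v^+=1.4313  a^+=0.4050
step 5: x_pred=4.9021  r=-7.7821  x^+=1.2678  v^+=-2.6287  a^+=-0.2381
step 6: x_pred=-0.5189  r=1.2189  x^+=0.0503  v^+=-2.1080  a^+=-0.1374
step 7: x_pred=-1.3709  r=-2.6691  x^+=-2.6174  v^+=-3.6829  a^+=-0.3580

v_post = -3.6829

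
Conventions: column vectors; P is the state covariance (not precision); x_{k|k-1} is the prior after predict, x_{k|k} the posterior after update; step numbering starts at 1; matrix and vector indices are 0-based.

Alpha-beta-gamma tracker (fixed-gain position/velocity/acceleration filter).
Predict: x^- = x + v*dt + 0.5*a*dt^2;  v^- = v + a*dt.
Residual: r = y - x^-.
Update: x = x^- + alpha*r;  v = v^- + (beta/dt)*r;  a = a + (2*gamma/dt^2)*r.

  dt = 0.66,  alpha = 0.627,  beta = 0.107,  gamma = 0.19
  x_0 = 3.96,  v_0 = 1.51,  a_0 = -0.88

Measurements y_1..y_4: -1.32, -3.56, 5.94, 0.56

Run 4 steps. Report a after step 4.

a_post = 6.6753

step 1: x_pred=4.7649  r=-6.0849  x^+=0.9497  v^+=-0.0573  a^+=-6.1883
step 2: x_pred=-0.4359  r=-3.1241  x^+=-2.3947  v^+=-4.6480  a^+=-8.9136
step 3: x_pred=-7.4038  r=13.3438  x^+=0.9628  v^+=-8.3677  a^+=2.7270
step 4: x_pred=-3.9659  r=4.5259  x^+=-1.1282  v^+=-5.8341  a^+=6.6753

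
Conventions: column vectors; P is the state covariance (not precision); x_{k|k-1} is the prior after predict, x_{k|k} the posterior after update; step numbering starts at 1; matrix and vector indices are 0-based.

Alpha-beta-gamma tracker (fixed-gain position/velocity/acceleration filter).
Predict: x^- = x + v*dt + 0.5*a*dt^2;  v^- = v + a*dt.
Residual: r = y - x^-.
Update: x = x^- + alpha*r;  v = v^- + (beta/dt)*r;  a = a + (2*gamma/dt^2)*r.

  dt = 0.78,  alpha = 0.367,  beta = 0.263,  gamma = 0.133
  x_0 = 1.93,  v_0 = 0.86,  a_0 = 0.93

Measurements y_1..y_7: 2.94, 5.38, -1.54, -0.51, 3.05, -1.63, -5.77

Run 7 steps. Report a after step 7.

a_post = -0.4430

step 1: x_pred=2.8837  r=0.0563  x^+=2.9044  v^+=1.6044  a^+=0.9546
step 2: x_pred=4.4462  r=0.9338  x^+=4.7889  v^+=2.6638  a^+=1.3629
step 3: x_pred=7.2813  r=-8.8213  x^+=4.0439  v^+=0.7525  a^+=-2.4939
step 4: x_pred=3.8722  r=-4.3822  x^+=2.2639  v^+=-2.6703  a^+=-4.4098
step 5: x_pred=-1.1603  r=4.2103  x^+=0.3849  v^+=-4.6903  a^+=-2.5690
step 6: x_pred=-4.0551  r=2.4251  x^+=-3.1651  v^+=-5.8765  a^+=-1.5087
step 7: x_pred=-8.2077  r=2.4377  x^+=-7.3131  v^+=-6.2313  a^+=-0.4430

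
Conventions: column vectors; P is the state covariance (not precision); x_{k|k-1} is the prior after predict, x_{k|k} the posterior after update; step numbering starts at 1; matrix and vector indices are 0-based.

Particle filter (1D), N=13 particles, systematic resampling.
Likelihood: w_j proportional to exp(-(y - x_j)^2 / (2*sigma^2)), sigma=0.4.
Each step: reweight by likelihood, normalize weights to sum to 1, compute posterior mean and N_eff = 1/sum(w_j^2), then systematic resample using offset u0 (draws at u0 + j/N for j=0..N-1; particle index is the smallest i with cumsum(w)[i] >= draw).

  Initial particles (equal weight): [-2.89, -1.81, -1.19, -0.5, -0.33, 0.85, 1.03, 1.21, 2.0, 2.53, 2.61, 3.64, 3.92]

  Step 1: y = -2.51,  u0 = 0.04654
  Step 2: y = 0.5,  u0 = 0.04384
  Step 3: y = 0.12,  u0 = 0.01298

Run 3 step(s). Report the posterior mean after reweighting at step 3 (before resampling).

step 1: w=[0.7427, 0.2522, 0.0050, 0.0000, 0.0000, 0.0000, 0.0000, 0.0000, 0.0000, 0.0000, 0.0000, 0.0000, 0.0000]  mean=-2.6090  Neff=1.6252  idx=[0, 0, 0, 0, 0, 0, 0, 0, 0, 0, 1, 1, 1]
step 2: w=[0.0000, 0.0000, 0.0000, 0.0000, 0.0000, 0.0000, 0.0000, 0.0000, 0.0000, 0.0000, 0.3333, 0.3333, 0.3333]  mean=-1.8100  Neff=3.0000  idx=[10, 10, 10, 10, 11, 11, 11, 11, 11, 12, 12, 12, 12]
step 3: w=[0.0769, 0.0769, 0.0769, 0.0769, 0.0769, 0.0769, 0.0769, 0.0769, 0.0769, 0.0769, 0.0769, 0.0769, 0.0769]  mean=-1.8100  Neff=13.0000  idx=[0, 1, 2, 3, 4, 5, 6, 7, 8, 9, 10, 11, 12]

post_mean = -1.8100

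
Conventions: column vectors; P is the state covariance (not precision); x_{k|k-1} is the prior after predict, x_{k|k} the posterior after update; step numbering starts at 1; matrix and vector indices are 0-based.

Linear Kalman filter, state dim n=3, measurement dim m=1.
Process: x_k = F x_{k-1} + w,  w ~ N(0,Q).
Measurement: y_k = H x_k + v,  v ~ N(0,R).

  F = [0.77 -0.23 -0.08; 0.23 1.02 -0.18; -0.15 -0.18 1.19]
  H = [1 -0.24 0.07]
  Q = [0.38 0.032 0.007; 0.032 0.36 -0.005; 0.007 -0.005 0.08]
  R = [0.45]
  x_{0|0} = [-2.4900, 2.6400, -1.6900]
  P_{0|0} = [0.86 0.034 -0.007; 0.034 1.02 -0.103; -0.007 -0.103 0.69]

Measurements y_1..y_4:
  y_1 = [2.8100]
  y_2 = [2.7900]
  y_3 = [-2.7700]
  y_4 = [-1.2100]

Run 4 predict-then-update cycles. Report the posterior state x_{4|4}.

x_post = [-0.2104, 3.9171, -5.3068]

step 1: x^-=[-2.3893, 2.4243, -2.1128]  P^-=[0.9333 -0.0149 -0.0991; -0.0149 1.5434 -0.5068; -0.0991 -0.5068 1.1580]  S=[1.4882]  K=[0.6249; -0.2828; 0.0696]  nu=[5.9290]  x^+=[1.3156, 0.7478, -1.7002]  P^+=[0.3522 0.2480 -0.1638; 0.2480 1.4244 -0.4775; -0.1638 -0.4775 1.1508]
step 2: x^-=[0.9771, 1.3714, -2.3551]  P^-=[0.5863 0.0034 -0.1384; 0.0034 2.2032 -1.2177; -0.1384 -1.2177 2.0401]  S=[1.1931]  K=[0.4826; -0.5118; 0.2487]  nu=[2.3069]  x^+=[2.0904, 0.1907, -1.7814]  P^+=[0.3084 0.2981 -0.2815; 0.2981 1.8907 -1.0659; -0.2815 -1.0659 1.9663]
step 3: x^-=[1.7082, 0.9960, -2.4678]  P^-=[0.5653 -0.0232 -0.1535; -0.0232 2.9616 -2.2549; -0.1535 -2.2549 3.5060]  S=[1.2685]  K=[0.4416; -0.7031; 0.4990]  nu=[-4.0665]  x^+=[-0.0875, 3.8550, -4.4971]  P^+=[0.3180 0.3706 -0.4331; 0.3706 2.3346 -1.8098; -0.4331 -1.8098 3.1900]
step 4: x^-=[-0.5942, 4.7214, -6.0323]  P^-=[0.5679 -0.0012 -0.2081; -0.0012 3.7834 -3.5856; -0.2081 -3.5856 5.6302]  S=[1.3554]  K=[0.4085; -0.8560; 0.7721]  nu=[0.9396]  x^+=[-0.2104, 3.9171, -5.3068]  P^+=[0.3418 0.4727 -0.6356; 0.4727 2.7902 -2.6897; -0.6356 -2.6897 4.8221]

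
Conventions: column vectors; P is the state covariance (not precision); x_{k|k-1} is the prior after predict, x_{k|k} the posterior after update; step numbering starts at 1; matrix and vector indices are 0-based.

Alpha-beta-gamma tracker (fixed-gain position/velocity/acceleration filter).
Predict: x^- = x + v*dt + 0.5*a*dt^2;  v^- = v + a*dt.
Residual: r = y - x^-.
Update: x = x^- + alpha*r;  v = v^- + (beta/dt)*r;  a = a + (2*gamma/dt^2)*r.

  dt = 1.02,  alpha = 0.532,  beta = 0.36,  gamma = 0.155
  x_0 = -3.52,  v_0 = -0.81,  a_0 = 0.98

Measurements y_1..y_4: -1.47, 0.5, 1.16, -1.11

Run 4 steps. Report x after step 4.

x_post = 2.8714

step 1: x_pred=-3.8364  r=2.3664  x^+=-2.5775  v^+=1.0248  a^+=1.6851
step 2: x_pred=-0.6556  r=1.1556  x^+=-0.0408  v^+=3.1515  a^+=2.0294
step 3: x_pred=4.2294  r=-3.0694  x^+=2.5965  v^+=4.1382  a^+=1.1149
step 4: x_pred=7.3973  r=-8.5073  x^+=2.8714  v^+=2.2727  a^+=-1.4200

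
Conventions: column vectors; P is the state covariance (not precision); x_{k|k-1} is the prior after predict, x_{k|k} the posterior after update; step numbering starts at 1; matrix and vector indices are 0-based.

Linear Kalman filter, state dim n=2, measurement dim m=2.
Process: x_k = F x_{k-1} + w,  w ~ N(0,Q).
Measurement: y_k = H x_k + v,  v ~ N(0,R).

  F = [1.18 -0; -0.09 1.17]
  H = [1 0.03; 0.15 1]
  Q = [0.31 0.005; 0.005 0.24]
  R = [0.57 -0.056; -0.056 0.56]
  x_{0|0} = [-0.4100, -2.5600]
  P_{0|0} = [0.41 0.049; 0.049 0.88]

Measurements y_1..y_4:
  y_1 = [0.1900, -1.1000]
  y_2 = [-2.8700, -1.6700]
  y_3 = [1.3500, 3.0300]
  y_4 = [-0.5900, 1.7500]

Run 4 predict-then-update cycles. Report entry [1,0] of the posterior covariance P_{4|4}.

P_post[1,0] = -0.0763

step 1: x^-=[-0.4838, -2.9583]  P^-=[0.8809 0.0291; 0.0291 1.4376]  S=[1.4539 0.1485; 0.1485 2.0262]  K=[0.6029 0.0354; -0.0232 0.7134]  nu=[0.7625, 1.9309]  x^+=[0.0442, -1.5985]  P^+=[0.3436 -0.0655; -0.0655 0.4106]
step 2: x^-=[0.0522, -1.8743]  P^-=[0.7884 -0.1219; -0.1219 0.8187]  S=[1.3519 -0.0356; -0.0356 1.3598]  K=[0.5809 0.0125; -0.0565 0.5871]  nu=[-2.8660, 0.1964]  x^+=[-1.6100, -1.5969]  P^+=[0.3326 -0.0754; -0.0754 0.3433]
step 3: x^-=[-1.8998, -1.7235]  P^-=[0.7732 -0.1344; -0.1344 0.7285]  S=[1.3358 -0.0532; -0.0532 1.2655]  K=[0.5762 0.0096; -0.0621 0.5571]  nu=[3.3015, 5.0385]  x^+=[0.0511, 0.8783]  P^+=[0.3302 -0.0764; -0.0764 0.3269]
step 4: x^-=[0.0603, 1.0230]  P^-=[0.7697 -0.1355; -0.1355 0.7063]  S=[1.3322 -0.0555; -0.0555 1.2429]  K=[0.5751 0.0095; -0.0630 0.5491]  nu=[-0.6810, 0.7179]  x^+=[-0.3245, 1.4601]  P^+=[0.3296 -0.0763; -0.0763 0.3224]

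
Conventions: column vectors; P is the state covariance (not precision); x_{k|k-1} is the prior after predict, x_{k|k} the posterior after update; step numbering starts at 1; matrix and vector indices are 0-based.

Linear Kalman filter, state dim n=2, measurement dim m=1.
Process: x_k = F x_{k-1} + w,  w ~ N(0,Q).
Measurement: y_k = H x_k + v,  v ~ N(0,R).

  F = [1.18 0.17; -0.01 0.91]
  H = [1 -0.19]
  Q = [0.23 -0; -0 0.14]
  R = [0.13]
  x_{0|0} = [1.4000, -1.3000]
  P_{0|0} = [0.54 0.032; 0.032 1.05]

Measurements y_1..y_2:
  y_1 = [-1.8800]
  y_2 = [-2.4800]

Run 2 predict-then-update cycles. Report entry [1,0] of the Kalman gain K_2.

K[1,0] = 0.3043

step 1: x^-=[1.4310, -1.1970]  P^-=[1.0251 0.1904; 0.1904 1.0090]  S=[1.1192]  K=[0.8836; -0.0012]  nu=[-3.5384]  x^+=[-1.6956, -1.1928]  P^+=[0.1513 0.1916; 0.1916 1.0090]
step 2: x^-=[-2.2036, -1.0685]  P^-=[0.5466 0.3597; 0.3597 0.9721]  S=[0.5750]  K=[0.8317; 0.3043]  nu=[-0.4794]  x^+=[-2.6023, -1.2143]  P^+=[0.1488 0.2141; 0.2141 0.9188]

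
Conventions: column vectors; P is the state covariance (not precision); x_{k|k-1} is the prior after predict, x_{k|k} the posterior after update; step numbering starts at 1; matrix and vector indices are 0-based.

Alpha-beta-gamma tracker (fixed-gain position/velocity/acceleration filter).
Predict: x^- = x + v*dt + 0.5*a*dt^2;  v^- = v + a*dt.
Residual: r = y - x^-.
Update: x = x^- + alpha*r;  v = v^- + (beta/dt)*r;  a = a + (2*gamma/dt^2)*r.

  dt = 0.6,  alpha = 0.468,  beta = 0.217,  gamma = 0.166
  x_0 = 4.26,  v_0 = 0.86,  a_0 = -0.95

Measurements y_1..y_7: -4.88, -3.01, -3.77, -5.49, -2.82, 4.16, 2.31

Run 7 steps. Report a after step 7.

step 1: x_pred=4.6050  r=-9.4850  x^+=0.1660  v^+=-3.1404  a^+=-9.6973
step 2: x_pred=-3.4637  r=0.4537  x^+=-3.2514  v^+=-8.7947  a^+=-9.2788
step 3: x_pred=-10.1984  r=6.4284  x^+=-7.1899  v^+=-12.0370  a^+=-3.3504
step 4: x_pred=-15.0152  r=9.5252  x^+=-10.5574  v^+=-10.6024  a^+=5.4339
step 5: x_pred=-15.9407  r=13.1207  x^+=-9.8002  v^+=-2.5967  a^+=17.5341
step 6: x_pred=-8.2021  r=12.3621  x^+=-2.4166  v^+=12.3948  a^+=28.9347
step 7: x_pred=10.2285  r=-7.9185  x^+=6.5226  v^+=26.8917  a^+=21.6321

a_post = 21.6321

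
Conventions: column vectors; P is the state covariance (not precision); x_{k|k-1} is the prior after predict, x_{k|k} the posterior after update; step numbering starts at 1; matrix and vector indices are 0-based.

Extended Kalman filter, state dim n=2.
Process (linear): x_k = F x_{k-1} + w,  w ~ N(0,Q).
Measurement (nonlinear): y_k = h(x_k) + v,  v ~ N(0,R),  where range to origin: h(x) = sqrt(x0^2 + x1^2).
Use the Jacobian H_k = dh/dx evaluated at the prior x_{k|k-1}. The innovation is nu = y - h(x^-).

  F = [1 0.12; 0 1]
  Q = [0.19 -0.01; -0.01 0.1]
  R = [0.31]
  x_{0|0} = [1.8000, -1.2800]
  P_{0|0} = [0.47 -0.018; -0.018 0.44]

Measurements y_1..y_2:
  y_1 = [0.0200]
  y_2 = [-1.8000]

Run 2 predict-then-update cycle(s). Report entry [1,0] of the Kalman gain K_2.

K[1,0] = -0.4439

step 1: x^-=[1.6464, -1.2800]  P^-=[0.6620 0.0248; 0.0248 0.5400]  H_jac=[0.7895 -0.6138]  S=[0.9020]  K=[0.5625; -0.3457]  nu=[-2.0654]  x^+=[0.4845, -0.5659]  P^+=[0.3766 0.2002; 0.2002 0.4322]
step 2: x^-=[0.4166, -0.5659]  P^-=[0.6208 0.2421; 0.2421 0.5322]  H_jac=[0.5928 -0.8053]  S=[0.6422]  K=[0.2696; -0.4439]  nu=[-2.5027]  x^+=[-0.2580, 0.5450]  P^+=[0.5742 0.3189; 0.3189 0.4057]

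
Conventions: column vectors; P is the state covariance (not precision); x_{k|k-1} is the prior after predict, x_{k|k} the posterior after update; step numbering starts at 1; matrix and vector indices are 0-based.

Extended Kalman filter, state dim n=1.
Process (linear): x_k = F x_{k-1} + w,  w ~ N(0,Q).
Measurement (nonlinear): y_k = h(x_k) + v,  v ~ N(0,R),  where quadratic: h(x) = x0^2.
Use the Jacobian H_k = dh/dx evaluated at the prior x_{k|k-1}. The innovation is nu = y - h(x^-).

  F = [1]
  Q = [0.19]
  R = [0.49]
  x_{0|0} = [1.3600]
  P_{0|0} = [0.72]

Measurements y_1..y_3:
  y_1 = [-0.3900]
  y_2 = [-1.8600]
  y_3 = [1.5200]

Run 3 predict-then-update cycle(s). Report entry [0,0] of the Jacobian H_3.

step 1: x^-=[1.3600]  P^-=[0.9100]  H_jac=[2.7200]  S=[7.2225]  K=[0.3427]  nu=[-2.2396]  x^+=[0.5925]  P^+=[0.0617]
step 2: x^-=[0.5925]  P^-=[0.2517]  H_jac=[1.1850]  S=[0.8435]  K=[0.3537]  nu=[-2.2110]  x^+=[-0.1895]  P^+=[0.1462]
step 3: x^-=[-0.1895]  P^-=[0.3362]  H_jac=[-0.3789]  S=[0.5383]  K=[-0.2367]  nu=[1.4841]  x^+=[-0.5408]  P^+=[0.3061]

H_jac[0,0] = -0.3789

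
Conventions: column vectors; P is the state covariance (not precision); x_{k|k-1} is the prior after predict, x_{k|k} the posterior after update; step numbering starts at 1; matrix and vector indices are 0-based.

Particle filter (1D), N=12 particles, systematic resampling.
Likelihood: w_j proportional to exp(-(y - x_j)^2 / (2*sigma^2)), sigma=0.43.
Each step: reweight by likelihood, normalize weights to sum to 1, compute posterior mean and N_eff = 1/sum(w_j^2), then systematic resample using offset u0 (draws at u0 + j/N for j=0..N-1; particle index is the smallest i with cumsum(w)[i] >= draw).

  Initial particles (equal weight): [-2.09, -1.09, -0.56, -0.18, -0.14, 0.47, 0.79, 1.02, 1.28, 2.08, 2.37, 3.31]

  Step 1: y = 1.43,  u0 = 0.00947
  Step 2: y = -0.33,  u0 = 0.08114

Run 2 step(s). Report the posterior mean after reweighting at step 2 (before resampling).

post_mean = 0.5917

step 1: w=[0.0000, 0.0000, 0.0000, 0.0004, 0.0005, 0.0344, 0.1375, 0.2643, 0.3918, 0.1328, 0.0382, 0.0000]  mean=1.2626  Neff=3.8089  idx=[5, 6, 7, 7, 7, 7, 8, 8, 8, 8, 9, 9]
step 2: w=[0.7280, 0.1382, 0.0297, 0.0297, 0.0297, 0.0297, 0.0037, 0.0037, 0.0037, 0.0037, 0.0000, 0.0000]  mean=0.5917  Neff=1.8095  idx=[0, 0, 0, 0, 0, 0, 0, 0, 1, 1, 3, 9]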